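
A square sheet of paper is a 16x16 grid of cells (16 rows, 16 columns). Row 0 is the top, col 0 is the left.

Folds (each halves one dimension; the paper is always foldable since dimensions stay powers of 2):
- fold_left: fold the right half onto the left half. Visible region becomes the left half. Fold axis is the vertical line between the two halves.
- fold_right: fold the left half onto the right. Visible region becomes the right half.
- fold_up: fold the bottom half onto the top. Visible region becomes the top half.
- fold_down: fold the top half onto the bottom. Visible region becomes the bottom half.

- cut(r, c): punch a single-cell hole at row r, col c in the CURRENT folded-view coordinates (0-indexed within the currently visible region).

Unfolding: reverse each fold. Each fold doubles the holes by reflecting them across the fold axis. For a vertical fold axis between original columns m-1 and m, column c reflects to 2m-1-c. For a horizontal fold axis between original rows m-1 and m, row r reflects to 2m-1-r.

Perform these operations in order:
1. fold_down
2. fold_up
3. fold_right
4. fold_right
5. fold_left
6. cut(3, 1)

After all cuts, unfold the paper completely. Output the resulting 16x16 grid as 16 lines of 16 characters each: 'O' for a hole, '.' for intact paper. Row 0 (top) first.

Op 1 fold_down: fold axis h@8; visible region now rows[8,16) x cols[0,16) = 8x16
Op 2 fold_up: fold axis h@12; visible region now rows[8,12) x cols[0,16) = 4x16
Op 3 fold_right: fold axis v@8; visible region now rows[8,12) x cols[8,16) = 4x8
Op 4 fold_right: fold axis v@12; visible region now rows[8,12) x cols[12,16) = 4x4
Op 5 fold_left: fold axis v@14; visible region now rows[8,12) x cols[12,14) = 4x2
Op 6 cut(3, 1): punch at orig (11,13); cuts so far [(11, 13)]; region rows[8,12) x cols[12,14) = 4x2
Unfold 1 (reflect across v@14): 2 holes -> [(11, 13), (11, 14)]
Unfold 2 (reflect across v@12): 4 holes -> [(11, 9), (11, 10), (11, 13), (11, 14)]
Unfold 3 (reflect across v@8): 8 holes -> [(11, 1), (11, 2), (11, 5), (11, 6), (11, 9), (11, 10), (11, 13), (11, 14)]
Unfold 4 (reflect across h@12): 16 holes -> [(11, 1), (11, 2), (11, 5), (11, 6), (11, 9), (11, 10), (11, 13), (11, 14), (12, 1), (12, 2), (12, 5), (12, 6), (12, 9), (12, 10), (12, 13), (12, 14)]
Unfold 5 (reflect across h@8): 32 holes -> [(3, 1), (3, 2), (3, 5), (3, 6), (3, 9), (3, 10), (3, 13), (3, 14), (4, 1), (4, 2), (4, 5), (4, 6), (4, 9), (4, 10), (4, 13), (4, 14), (11, 1), (11, 2), (11, 5), (11, 6), (11, 9), (11, 10), (11, 13), (11, 14), (12, 1), (12, 2), (12, 5), (12, 6), (12, 9), (12, 10), (12, 13), (12, 14)]

Answer: ................
................
................
.OO..OO..OO..OO.
.OO..OO..OO..OO.
................
................
................
................
................
................
.OO..OO..OO..OO.
.OO..OO..OO..OO.
................
................
................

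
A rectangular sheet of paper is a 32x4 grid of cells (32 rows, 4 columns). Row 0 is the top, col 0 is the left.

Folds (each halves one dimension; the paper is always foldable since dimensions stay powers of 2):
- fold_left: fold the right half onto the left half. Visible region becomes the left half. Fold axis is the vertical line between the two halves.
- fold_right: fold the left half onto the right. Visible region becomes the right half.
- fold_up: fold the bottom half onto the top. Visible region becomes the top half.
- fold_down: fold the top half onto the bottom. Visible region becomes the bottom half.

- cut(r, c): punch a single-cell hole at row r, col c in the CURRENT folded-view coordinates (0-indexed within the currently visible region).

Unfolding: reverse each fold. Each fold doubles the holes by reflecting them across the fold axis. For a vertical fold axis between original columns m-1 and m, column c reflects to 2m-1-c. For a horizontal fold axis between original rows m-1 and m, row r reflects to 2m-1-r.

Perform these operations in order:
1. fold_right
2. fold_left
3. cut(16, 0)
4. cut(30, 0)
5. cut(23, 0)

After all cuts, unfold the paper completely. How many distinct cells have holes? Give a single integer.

Op 1 fold_right: fold axis v@2; visible region now rows[0,32) x cols[2,4) = 32x2
Op 2 fold_left: fold axis v@3; visible region now rows[0,32) x cols[2,3) = 32x1
Op 3 cut(16, 0): punch at orig (16,2); cuts so far [(16, 2)]; region rows[0,32) x cols[2,3) = 32x1
Op 4 cut(30, 0): punch at orig (30,2); cuts so far [(16, 2), (30, 2)]; region rows[0,32) x cols[2,3) = 32x1
Op 5 cut(23, 0): punch at orig (23,2); cuts so far [(16, 2), (23, 2), (30, 2)]; region rows[0,32) x cols[2,3) = 32x1
Unfold 1 (reflect across v@3): 6 holes -> [(16, 2), (16, 3), (23, 2), (23, 3), (30, 2), (30, 3)]
Unfold 2 (reflect across v@2): 12 holes -> [(16, 0), (16, 1), (16, 2), (16, 3), (23, 0), (23, 1), (23, 2), (23, 3), (30, 0), (30, 1), (30, 2), (30, 3)]

Answer: 12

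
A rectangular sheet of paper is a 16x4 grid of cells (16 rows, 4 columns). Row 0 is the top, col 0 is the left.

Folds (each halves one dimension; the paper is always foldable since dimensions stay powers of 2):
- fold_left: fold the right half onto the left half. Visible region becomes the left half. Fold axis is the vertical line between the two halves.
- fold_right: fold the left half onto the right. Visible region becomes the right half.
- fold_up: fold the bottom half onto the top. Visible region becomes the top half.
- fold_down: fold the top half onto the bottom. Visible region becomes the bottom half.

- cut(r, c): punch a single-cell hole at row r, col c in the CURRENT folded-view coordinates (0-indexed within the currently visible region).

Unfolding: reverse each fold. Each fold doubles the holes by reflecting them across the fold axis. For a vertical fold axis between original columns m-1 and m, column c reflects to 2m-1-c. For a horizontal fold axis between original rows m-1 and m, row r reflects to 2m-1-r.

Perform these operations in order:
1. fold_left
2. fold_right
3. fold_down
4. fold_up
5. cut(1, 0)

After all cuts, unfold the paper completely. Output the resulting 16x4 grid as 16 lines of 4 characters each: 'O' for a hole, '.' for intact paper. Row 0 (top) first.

Answer: ....
OOOO
....
....
....
....
OOOO
....
....
OOOO
....
....
....
....
OOOO
....

Derivation:
Op 1 fold_left: fold axis v@2; visible region now rows[0,16) x cols[0,2) = 16x2
Op 2 fold_right: fold axis v@1; visible region now rows[0,16) x cols[1,2) = 16x1
Op 3 fold_down: fold axis h@8; visible region now rows[8,16) x cols[1,2) = 8x1
Op 4 fold_up: fold axis h@12; visible region now rows[8,12) x cols[1,2) = 4x1
Op 5 cut(1, 0): punch at orig (9,1); cuts so far [(9, 1)]; region rows[8,12) x cols[1,2) = 4x1
Unfold 1 (reflect across h@12): 2 holes -> [(9, 1), (14, 1)]
Unfold 2 (reflect across h@8): 4 holes -> [(1, 1), (6, 1), (9, 1), (14, 1)]
Unfold 3 (reflect across v@1): 8 holes -> [(1, 0), (1, 1), (6, 0), (6, 1), (9, 0), (9, 1), (14, 0), (14, 1)]
Unfold 4 (reflect across v@2): 16 holes -> [(1, 0), (1, 1), (1, 2), (1, 3), (6, 0), (6, 1), (6, 2), (6, 3), (9, 0), (9, 1), (9, 2), (9, 3), (14, 0), (14, 1), (14, 2), (14, 3)]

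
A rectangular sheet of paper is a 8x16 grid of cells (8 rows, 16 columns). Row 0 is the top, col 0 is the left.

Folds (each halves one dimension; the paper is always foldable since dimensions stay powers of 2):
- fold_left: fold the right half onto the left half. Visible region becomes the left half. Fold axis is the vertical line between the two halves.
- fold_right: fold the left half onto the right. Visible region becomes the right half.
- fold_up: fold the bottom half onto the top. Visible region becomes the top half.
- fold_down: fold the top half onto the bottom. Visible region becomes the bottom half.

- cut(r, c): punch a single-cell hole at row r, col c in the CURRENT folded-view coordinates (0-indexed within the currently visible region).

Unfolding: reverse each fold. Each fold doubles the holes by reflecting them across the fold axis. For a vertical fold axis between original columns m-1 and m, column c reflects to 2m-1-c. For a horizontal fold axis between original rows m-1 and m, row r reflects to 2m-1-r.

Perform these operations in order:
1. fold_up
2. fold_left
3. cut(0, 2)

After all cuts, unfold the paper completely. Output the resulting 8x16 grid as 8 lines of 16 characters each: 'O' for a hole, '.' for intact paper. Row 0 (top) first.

Op 1 fold_up: fold axis h@4; visible region now rows[0,4) x cols[0,16) = 4x16
Op 2 fold_left: fold axis v@8; visible region now rows[0,4) x cols[0,8) = 4x8
Op 3 cut(0, 2): punch at orig (0,2); cuts so far [(0, 2)]; region rows[0,4) x cols[0,8) = 4x8
Unfold 1 (reflect across v@8): 2 holes -> [(0, 2), (0, 13)]
Unfold 2 (reflect across h@4): 4 holes -> [(0, 2), (0, 13), (7, 2), (7, 13)]

Answer: ..O..........O..
................
................
................
................
................
................
..O..........O..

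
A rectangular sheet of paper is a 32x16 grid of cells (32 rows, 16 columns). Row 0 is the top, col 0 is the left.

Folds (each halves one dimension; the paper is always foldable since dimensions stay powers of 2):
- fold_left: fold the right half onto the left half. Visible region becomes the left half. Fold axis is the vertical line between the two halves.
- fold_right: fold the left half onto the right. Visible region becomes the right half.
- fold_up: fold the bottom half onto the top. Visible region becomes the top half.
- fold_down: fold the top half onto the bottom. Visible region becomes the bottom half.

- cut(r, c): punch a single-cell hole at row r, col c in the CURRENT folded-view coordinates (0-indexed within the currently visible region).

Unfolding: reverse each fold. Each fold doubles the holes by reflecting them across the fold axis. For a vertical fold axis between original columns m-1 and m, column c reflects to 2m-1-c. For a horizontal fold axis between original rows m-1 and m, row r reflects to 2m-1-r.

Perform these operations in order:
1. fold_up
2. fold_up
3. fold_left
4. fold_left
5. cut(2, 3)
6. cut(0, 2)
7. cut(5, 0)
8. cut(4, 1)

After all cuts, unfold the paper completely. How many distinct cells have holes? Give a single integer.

Answer: 64

Derivation:
Op 1 fold_up: fold axis h@16; visible region now rows[0,16) x cols[0,16) = 16x16
Op 2 fold_up: fold axis h@8; visible region now rows[0,8) x cols[0,16) = 8x16
Op 3 fold_left: fold axis v@8; visible region now rows[0,8) x cols[0,8) = 8x8
Op 4 fold_left: fold axis v@4; visible region now rows[0,8) x cols[0,4) = 8x4
Op 5 cut(2, 3): punch at orig (2,3); cuts so far [(2, 3)]; region rows[0,8) x cols[0,4) = 8x4
Op 6 cut(0, 2): punch at orig (0,2); cuts so far [(0, 2), (2, 3)]; region rows[0,8) x cols[0,4) = 8x4
Op 7 cut(5, 0): punch at orig (5,0); cuts so far [(0, 2), (2, 3), (5, 0)]; region rows[0,8) x cols[0,4) = 8x4
Op 8 cut(4, 1): punch at orig (4,1); cuts so far [(0, 2), (2, 3), (4, 1), (5, 0)]; region rows[0,8) x cols[0,4) = 8x4
Unfold 1 (reflect across v@4): 8 holes -> [(0, 2), (0, 5), (2, 3), (2, 4), (4, 1), (4, 6), (5, 0), (5, 7)]
Unfold 2 (reflect across v@8): 16 holes -> [(0, 2), (0, 5), (0, 10), (0, 13), (2, 3), (2, 4), (2, 11), (2, 12), (4, 1), (4, 6), (4, 9), (4, 14), (5, 0), (5, 7), (5, 8), (5, 15)]
Unfold 3 (reflect across h@8): 32 holes -> [(0, 2), (0, 5), (0, 10), (0, 13), (2, 3), (2, 4), (2, 11), (2, 12), (4, 1), (4, 6), (4, 9), (4, 14), (5, 0), (5, 7), (5, 8), (5, 15), (10, 0), (10, 7), (10, 8), (10, 15), (11, 1), (11, 6), (11, 9), (11, 14), (13, 3), (13, 4), (13, 11), (13, 12), (15, 2), (15, 5), (15, 10), (15, 13)]
Unfold 4 (reflect across h@16): 64 holes -> [(0, 2), (0, 5), (0, 10), (0, 13), (2, 3), (2, 4), (2, 11), (2, 12), (4, 1), (4, 6), (4, 9), (4, 14), (5, 0), (5, 7), (5, 8), (5, 15), (10, 0), (10, 7), (10, 8), (10, 15), (11, 1), (11, 6), (11, 9), (11, 14), (13, 3), (13, 4), (13, 11), (13, 12), (15, 2), (15, 5), (15, 10), (15, 13), (16, 2), (16, 5), (16, 10), (16, 13), (18, 3), (18, 4), (18, 11), (18, 12), (20, 1), (20, 6), (20, 9), (20, 14), (21, 0), (21, 7), (21, 8), (21, 15), (26, 0), (26, 7), (26, 8), (26, 15), (27, 1), (27, 6), (27, 9), (27, 14), (29, 3), (29, 4), (29, 11), (29, 12), (31, 2), (31, 5), (31, 10), (31, 13)]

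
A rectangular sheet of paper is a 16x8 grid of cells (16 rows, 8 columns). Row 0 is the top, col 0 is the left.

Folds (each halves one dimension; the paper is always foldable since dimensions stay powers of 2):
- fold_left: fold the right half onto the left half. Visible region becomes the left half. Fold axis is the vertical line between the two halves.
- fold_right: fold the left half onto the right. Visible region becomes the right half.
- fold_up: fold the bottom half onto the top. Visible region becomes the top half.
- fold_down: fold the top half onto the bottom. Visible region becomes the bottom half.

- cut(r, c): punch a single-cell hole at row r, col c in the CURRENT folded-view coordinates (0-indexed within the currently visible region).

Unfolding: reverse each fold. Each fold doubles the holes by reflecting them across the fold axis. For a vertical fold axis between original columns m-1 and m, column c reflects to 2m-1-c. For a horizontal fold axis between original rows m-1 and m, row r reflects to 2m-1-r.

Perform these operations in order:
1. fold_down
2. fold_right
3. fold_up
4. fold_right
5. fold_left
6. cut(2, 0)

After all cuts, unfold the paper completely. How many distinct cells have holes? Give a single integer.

Op 1 fold_down: fold axis h@8; visible region now rows[8,16) x cols[0,8) = 8x8
Op 2 fold_right: fold axis v@4; visible region now rows[8,16) x cols[4,8) = 8x4
Op 3 fold_up: fold axis h@12; visible region now rows[8,12) x cols[4,8) = 4x4
Op 4 fold_right: fold axis v@6; visible region now rows[8,12) x cols[6,8) = 4x2
Op 5 fold_left: fold axis v@7; visible region now rows[8,12) x cols[6,7) = 4x1
Op 6 cut(2, 0): punch at orig (10,6); cuts so far [(10, 6)]; region rows[8,12) x cols[6,7) = 4x1
Unfold 1 (reflect across v@7): 2 holes -> [(10, 6), (10, 7)]
Unfold 2 (reflect across v@6): 4 holes -> [(10, 4), (10, 5), (10, 6), (10, 7)]
Unfold 3 (reflect across h@12): 8 holes -> [(10, 4), (10, 5), (10, 6), (10, 7), (13, 4), (13, 5), (13, 6), (13, 7)]
Unfold 4 (reflect across v@4): 16 holes -> [(10, 0), (10, 1), (10, 2), (10, 3), (10, 4), (10, 5), (10, 6), (10, 7), (13, 0), (13, 1), (13, 2), (13, 3), (13, 4), (13, 5), (13, 6), (13, 7)]
Unfold 5 (reflect across h@8): 32 holes -> [(2, 0), (2, 1), (2, 2), (2, 3), (2, 4), (2, 5), (2, 6), (2, 7), (5, 0), (5, 1), (5, 2), (5, 3), (5, 4), (5, 5), (5, 6), (5, 7), (10, 0), (10, 1), (10, 2), (10, 3), (10, 4), (10, 5), (10, 6), (10, 7), (13, 0), (13, 1), (13, 2), (13, 3), (13, 4), (13, 5), (13, 6), (13, 7)]

Answer: 32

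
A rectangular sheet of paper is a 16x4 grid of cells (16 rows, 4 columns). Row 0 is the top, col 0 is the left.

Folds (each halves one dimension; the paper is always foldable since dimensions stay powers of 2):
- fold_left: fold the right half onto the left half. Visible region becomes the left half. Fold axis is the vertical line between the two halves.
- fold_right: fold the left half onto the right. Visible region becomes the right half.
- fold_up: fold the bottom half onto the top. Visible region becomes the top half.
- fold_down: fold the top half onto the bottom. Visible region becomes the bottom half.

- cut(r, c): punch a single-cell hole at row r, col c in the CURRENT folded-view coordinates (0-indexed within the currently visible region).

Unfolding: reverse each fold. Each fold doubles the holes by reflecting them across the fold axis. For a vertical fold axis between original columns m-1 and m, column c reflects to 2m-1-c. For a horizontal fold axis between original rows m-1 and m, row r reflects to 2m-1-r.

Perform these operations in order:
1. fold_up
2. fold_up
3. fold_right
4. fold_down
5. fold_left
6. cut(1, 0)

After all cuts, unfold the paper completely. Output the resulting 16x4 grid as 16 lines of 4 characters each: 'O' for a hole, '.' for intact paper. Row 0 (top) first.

Op 1 fold_up: fold axis h@8; visible region now rows[0,8) x cols[0,4) = 8x4
Op 2 fold_up: fold axis h@4; visible region now rows[0,4) x cols[0,4) = 4x4
Op 3 fold_right: fold axis v@2; visible region now rows[0,4) x cols[2,4) = 4x2
Op 4 fold_down: fold axis h@2; visible region now rows[2,4) x cols[2,4) = 2x2
Op 5 fold_left: fold axis v@3; visible region now rows[2,4) x cols[2,3) = 2x1
Op 6 cut(1, 0): punch at orig (3,2); cuts so far [(3, 2)]; region rows[2,4) x cols[2,3) = 2x1
Unfold 1 (reflect across v@3): 2 holes -> [(3, 2), (3, 3)]
Unfold 2 (reflect across h@2): 4 holes -> [(0, 2), (0, 3), (3, 2), (3, 3)]
Unfold 3 (reflect across v@2): 8 holes -> [(0, 0), (0, 1), (0, 2), (0, 3), (3, 0), (3, 1), (3, 2), (3, 3)]
Unfold 4 (reflect across h@4): 16 holes -> [(0, 0), (0, 1), (0, 2), (0, 3), (3, 0), (3, 1), (3, 2), (3, 3), (4, 0), (4, 1), (4, 2), (4, 3), (7, 0), (7, 1), (7, 2), (7, 3)]
Unfold 5 (reflect across h@8): 32 holes -> [(0, 0), (0, 1), (0, 2), (0, 3), (3, 0), (3, 1), (3, 2), (3, 3), (4, 0), (4, 1), (4, 2), (4, 3), (7, 0), (7, 1), (7, 2), (7, 3), (8, 0), (8, 1), (8, 2), (8, 3), (11, 0), (11, 1), (11, 2), (11, 3), (12, 0), (12, 1), (12, 2), (12, 3), (15, 0), (15, 1), (15, 2), (15, 3)]

Answer: OOOO
....
....
OOOO
OOOO
....
....
OOOO
OOOO
....
....
OOOO
OOOO
....
....
OOOO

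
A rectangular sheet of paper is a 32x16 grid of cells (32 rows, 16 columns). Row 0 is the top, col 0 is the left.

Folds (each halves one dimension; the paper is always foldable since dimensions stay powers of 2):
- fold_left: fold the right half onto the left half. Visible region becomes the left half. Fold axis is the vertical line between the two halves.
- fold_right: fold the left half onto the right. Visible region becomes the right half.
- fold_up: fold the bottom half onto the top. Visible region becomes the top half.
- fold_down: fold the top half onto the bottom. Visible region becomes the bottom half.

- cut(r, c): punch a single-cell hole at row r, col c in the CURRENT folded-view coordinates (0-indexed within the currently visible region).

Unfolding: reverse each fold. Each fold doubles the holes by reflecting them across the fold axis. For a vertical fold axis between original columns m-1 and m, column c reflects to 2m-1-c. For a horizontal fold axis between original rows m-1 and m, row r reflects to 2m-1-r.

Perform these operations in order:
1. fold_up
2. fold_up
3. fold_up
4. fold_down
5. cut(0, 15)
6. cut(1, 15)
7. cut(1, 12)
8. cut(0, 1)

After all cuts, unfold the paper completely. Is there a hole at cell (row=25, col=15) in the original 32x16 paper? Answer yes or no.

Answer: yes

Derivation:
Op 1 fold_up: fold axis h@16; visible region now rows[0,16) x cols[0,16) = 16x16
Op 2 fold_up: fold axis h@8; visible region now rows[0,8) x cols[0,16) = 8x16
Op 3 fold_up: fold axis h@4; visible region now rows[0,4) x cols[0,16) = 4x16
Op 4 fold_down: fold axis h@2; visible region now rows[2,4) x cols[0,16) = 2x16
Op 5 cut(0, 15): punch at orig (2,15); cuts so far [(2, 15)]; region rows[2,4) x cols[0,16) = 2x16
Op 6 cut(1, 15): punch at orig (3,15); cuts so far [(2, 15), (3, 15)]; region rows[2,4) x cols[0,16) = 2x16
Op 7 cut(1, 12): punch at orig (3,12); cuts so far [(2, 15), (3, 12), (3, 15)]; region rows[2,4) x cols[0,16) = 2x16
Op 8 cut(0, 1): punch at orig (2,1); cuts so far [(2, 1), (2, 15), (3, 12), (3, 15)]; region rows[2,4) x cols[0,16) = 2x16
Unfold 1 (reflect across h@2): 8 holes -> [(0, 12), (0, 15), (1, 1), (1, 15), (2, 1), (2, 15), (3, 12), (3, 15)]
Unfold 2 (reflect across h@4): 16 holes -> [(0, 12), (0, 15), (1, 1), (1, 15), (2, 1), (2, 15), (3, 12), (3, 15), (4, 12), (4, 15), (5, 1), (5, 15), (6, 1), (6, 15), (7, 12), (7, 15)]
Unfold 3 (reflect across h@8): 32 holes -> [(0, 12), (0, 15), (1, 1), (1, 15), (2, 1), (2, 15), (3, 12), (3, 15), (4, 12), (4, 15), (5, 1), (5, 15), (6, 1), (6, 15), (7, 12), (7, 15), (8, 12), (8, 15), (9, 1), (9, 15), (10, 1), (10, 15), (11, 12), (11, 15), (12, 12), (12, 15), (13, 1), (13, 15), (14, 1), (14, 15), (15, 12), (15, 15)]
Unfold 4 (reflect across h@16): 64 holes -> [(0, 12), (0, 15), (1, 1), (1, 15), (2, 1), (2, 15), (3, 12), (3, 15), (4, 12), (4, 15), (5, 1), (5, 15), (6, 1), (6, 15), (7, 12), (7, 15), (8, 12), (8, 15), (9, 1), (9, 15), (10, 1), (10, 15), (11, 12), (11, 15), (12, 12), (12, 15), (13, 1), (13, 15), (14, 1), (14, 15), (15, 12), (15, 15), (16, 12), (16, 15), (17, 1), (17, 15), (18, 1), (18, 15), (19, 12), (19, 15), (20, 12), (20, 15), (21, 1), (21, 15), (22, 1), (22, 15), (23, 12), (23, 15), (24, 12), (24, 15), (25, 1), (25, 15), (26, 1), (26, 15), (27, 12), (27, 15), (28, 12), (28, 15), (29, 1), (29, 15), (30, 1), (30, 15), (31, 12), (31, 15)]
Holes: [(0, 12), (0, 15), (1, 1), (1, 15), (2, 1), (2, 15), (3, 12), (3, 15), (4, 12), (4, 15), (5, 1), (5, 15), (6, 1), (6, 15), (7, 12), (7, 15), (8, 12), (8, 15), (9, 1), (9, 15), (10, 1), (10, 15), (11, 12), (11, 15), (12, 12), (12, 15), (13, 1), (13, 15), (14, 1), (14, 15), (15, 12), (15, 15), (16, 12), (16, 15), (17, 1), (17, 15), (18, 1), (18, 15), (19, 12), (19, 15), (20, 12), (20, 15), (21, 1), (21, 15), (22, 1), (22, 15), (23, 12), (23, 15), (24, 12), (24, 15), (25, 1), (25, 15), (26, 1), (26, 15), (27, 12), (27, 15), (28, 12), (28, 15), (29, 1), (29, 15), (30, 1), (30, 15), (31, 12), (31, 15)]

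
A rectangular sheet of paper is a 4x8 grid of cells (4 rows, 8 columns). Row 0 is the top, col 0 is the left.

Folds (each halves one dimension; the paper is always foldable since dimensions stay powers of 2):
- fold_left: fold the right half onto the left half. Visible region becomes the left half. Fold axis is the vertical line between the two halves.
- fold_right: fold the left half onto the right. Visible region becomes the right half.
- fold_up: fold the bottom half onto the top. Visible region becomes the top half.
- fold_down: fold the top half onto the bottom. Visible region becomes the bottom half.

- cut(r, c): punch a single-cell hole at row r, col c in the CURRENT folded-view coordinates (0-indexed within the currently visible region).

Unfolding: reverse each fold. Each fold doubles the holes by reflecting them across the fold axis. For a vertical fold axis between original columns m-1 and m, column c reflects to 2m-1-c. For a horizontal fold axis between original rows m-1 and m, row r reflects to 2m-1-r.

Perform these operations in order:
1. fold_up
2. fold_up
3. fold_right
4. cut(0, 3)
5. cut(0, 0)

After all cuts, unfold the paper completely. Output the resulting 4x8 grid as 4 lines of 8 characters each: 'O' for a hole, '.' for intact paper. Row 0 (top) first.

Answer: O..OO..O
O..OO..O
O..OO..O
O..OO..O

Derivation:
Op 1 fold_up: fold axis h@2; visible region now rows[0,2) x cols[0,8) = 2x8
Op 2 fold_up: fold axis h@1; visible region now rows[0,1) x cols[0,8) = 1x8
Op 3 fold_right: fold axis v@4; visible region now rows[0,1) x cols[4,8) = 1x4
Op 4 cut(0, 3): punch at orig (0,7); cuts so far [(0, 7)]; region rows[0,1) x cols[4,8) = 1x4
Op 5 cut(0, 0): punch at orig (0,4); cuts so far [(0, 4), (0, 7)]; region rows[0,1) x cols[4,8) = 1x4
Unfold 1 (reflect across v@4): 4 holes -> [(0, 0), (0, 3), (0, 4), (0, 7)]
Unfold 2 (reflect across h@1): 8 holes -> [(0, 0), (0, 3), (0, 4), (0, 7), (1, 0), (1, 3), (1, 4), (1, 7)]
Unfold 3 (reflect across h@2): 16 holes -> [(0, 0), (0, 3), (0, 4), (0, 7), (1, 0), (1, 3), (1, 4), (1, 7), (2, 0), (2, 3), (2, 4), (2, 7), (3, 0), (3, 3), (3, 4), (3, 7)]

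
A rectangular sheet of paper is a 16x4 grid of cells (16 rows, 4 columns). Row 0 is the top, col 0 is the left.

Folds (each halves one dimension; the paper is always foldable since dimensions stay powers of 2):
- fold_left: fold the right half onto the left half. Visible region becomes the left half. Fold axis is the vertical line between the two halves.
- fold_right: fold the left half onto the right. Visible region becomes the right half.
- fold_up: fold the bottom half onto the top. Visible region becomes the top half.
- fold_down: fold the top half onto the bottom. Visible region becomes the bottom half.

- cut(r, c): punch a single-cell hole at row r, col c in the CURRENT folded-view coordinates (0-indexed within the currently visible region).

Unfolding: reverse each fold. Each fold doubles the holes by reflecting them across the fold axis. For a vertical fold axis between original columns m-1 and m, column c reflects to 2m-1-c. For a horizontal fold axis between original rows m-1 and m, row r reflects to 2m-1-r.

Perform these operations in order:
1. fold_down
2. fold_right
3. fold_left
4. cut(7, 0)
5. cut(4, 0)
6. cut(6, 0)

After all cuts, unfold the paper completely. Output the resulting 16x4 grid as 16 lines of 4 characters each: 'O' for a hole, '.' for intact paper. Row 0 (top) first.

Answer: OOOO
OOOO
....
OOOO
....
....
....
....
....
....
....
....
OOOO
....
OOOO
OOOO

Derivation:
Op 1 fold_down: fold axis h@8; visible region now rows[8,16) x cols[0,4) = 8x4
Op 2 fold_right: fold axis v@2; visible region now rows[8,16) x cols[2,4) = 8x2
Op 3 fold_left: fold axis v@3; visible region now rows[8,16) x cols[2,3) = 8x1
Op 4 cut(7, 0): punch at orig (15,2); cuts so far [(15, 2)]; region rows[8,16) x cols[2,3) = 8x1
Op 5 cut(4, 0): punch at orig (12,2); cuts so far [(12, 2), (15, 2)]; region rows[8,16) x cols[2,3) = 8x1
Op 6 cut(6, 0): punch at orig (14,2); cuts so far [(12, 2), (14, 2), (15, 2)]; region rows[8,16) x cols[2,3) = 8x1
Unfold 1 (reflect across v@3): 6 holes -> [(12, 2), (12, 3), (14, 2), (14, 3), (15, 2), (15, 3)]
Unfold 2 (reflect across v@2): 12 holes -> [(12, 0), (12, 1), (12, 2), (12, 3), (14, 0), (14, 1), (14, 2), (14, 3), (15, 0), (15, 1), (15, 2), (15, 3)]
Unfold 3 (reflect across h@8): 24 holes -> [(0, 0), (0, 1), (0, 2), (0, 3), (1, 0), (1, 1), (1, 2), (1, 3), (3, 0), (3, 1), (3, 2), (3, 3), (12, 0), (12, 1), (12, 2), (12, 3), (14, 0), (14, 1), (14, 2), (14, 3), (15, 0), (15, 1), (15, 2), (15, 3)]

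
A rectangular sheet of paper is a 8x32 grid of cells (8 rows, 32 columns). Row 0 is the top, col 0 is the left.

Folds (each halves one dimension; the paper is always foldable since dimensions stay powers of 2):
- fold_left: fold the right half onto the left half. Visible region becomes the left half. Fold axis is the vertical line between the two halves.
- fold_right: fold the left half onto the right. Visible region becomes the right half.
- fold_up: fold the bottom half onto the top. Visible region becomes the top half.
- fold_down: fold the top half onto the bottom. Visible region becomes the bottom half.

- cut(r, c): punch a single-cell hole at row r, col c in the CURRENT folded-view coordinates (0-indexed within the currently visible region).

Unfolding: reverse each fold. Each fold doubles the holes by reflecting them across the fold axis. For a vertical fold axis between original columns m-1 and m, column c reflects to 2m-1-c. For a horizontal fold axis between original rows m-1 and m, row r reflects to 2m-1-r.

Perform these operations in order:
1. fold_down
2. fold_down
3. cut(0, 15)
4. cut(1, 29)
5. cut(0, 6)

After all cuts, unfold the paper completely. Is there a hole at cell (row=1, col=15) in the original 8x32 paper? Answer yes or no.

Answer: yes

Derivation:
Op 1 fold_down: fold axis h@4; visible region now rows[4,8) x cols[0,32) = 4x32
Op 2 fold_down: fold axis h@6; visible region now rows[6,8) x cols[0,32) = 2x32
Op 3 cut(0, 15): punch at orig (6,15); cuts so far [(6, 15)]; region rows[6,8) x cols[0,32) = 2x32
Op 4 cut(1, 29): punch at orig (7,29); cuts so far [(6, 15), (7, 29)]; region rows[6,8) x cols[0,32) = 2x32
Op 5 cut(0, 6): punch at orig (6,6); cuts so far [(6, 6), (6, 15), (7, 29)]; region rows[6,8) x cols[0,32) = 2x32
Unfold 1 (reflect across h@6): 6 holes -> [(4, 29), (5, 6), (5, 15), (6, 6), (6, 15), (7, 29)]
Unfold 2 (reflect across h@4): 12 holes -> [(0, 29), (1, 6), (1, 15), (2, 6), (2, 15), (3, 29), (4, 29), (5, 6), (5, 15), (6, 6), (6, 15), (7, 29)]
Holes: [(0, 29), (1, 6), (1, 15), (2, 6), (2, 15), (3, 29), (4, 29), (5, 6), (5, 15), (6, 6), (6, 15), (7, 29)]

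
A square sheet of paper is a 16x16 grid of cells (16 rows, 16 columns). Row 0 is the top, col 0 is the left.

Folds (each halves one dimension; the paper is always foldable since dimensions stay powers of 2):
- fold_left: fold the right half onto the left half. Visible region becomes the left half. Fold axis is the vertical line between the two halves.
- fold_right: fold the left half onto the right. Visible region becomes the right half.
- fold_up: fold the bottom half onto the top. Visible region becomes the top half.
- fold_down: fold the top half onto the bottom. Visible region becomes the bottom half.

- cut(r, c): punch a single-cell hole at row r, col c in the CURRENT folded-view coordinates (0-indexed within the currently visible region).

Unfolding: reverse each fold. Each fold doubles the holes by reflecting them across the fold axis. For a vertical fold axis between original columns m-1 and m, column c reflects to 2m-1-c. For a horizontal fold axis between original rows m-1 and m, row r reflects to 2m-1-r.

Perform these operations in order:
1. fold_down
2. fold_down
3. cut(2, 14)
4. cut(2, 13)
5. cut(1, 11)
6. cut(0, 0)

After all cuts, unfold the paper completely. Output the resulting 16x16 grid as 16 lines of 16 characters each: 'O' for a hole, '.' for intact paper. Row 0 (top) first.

Op 1 fold_down: fold axis h@8; visible region now rows[8,16) x cols[0,16) = 8x16
Op 2 fold_down: fold axis h@12; visible region now rows[12,16) x cols[0,16) = 4x16
Op 3 cut(2, 14): punch at orig (14,14); cuts so far [(14, 14)]; region rows[12,16) x cols[0,16) = 4x16
Op 4 cut(2, 13): punch at orig (14,13); cuts so far [(14, 13), (14, 14)]; region rows[12,16) x cols[0,16) = 4x16
Op 5 cut(1, 11): punch at orig (13,11); cuts so far [(13, 11), (14, 13), (14, 14)]; region rows[12,16) x cols[0,16) = 4x16
Op 6 cut(0, 0): punch at orig (12,0); cuts so far [(12, 0), (13, 11), (14, 13), (14, 14)]; region rows[12,16) x cols[0,16) = 4x16
Unfold 1 (reflect across h@12): 8 holes -> [(9, 13), (9, 14), (10, 11), (11, 0), (12, 0), (13, 11), (14, 13), (14, 14)]
Unfold 2 (reflect across h@8): 16 holes -> [(1, 13), (1, 14), (2, 11), (3, 0), (4, 0), (5, 11), (6, 13), (6, 14), (9, 13), (9, 14), (10, 11), (11, 0), (12, 0), (13, 11), (14, 13), (14, 14)]

Answer: ................
.............OO.
...........O....
O...............
O...............
...........O....
.............OO.
................
................
.............OO.
...........O....
O...............
O...............
...........O....
.............OO.
................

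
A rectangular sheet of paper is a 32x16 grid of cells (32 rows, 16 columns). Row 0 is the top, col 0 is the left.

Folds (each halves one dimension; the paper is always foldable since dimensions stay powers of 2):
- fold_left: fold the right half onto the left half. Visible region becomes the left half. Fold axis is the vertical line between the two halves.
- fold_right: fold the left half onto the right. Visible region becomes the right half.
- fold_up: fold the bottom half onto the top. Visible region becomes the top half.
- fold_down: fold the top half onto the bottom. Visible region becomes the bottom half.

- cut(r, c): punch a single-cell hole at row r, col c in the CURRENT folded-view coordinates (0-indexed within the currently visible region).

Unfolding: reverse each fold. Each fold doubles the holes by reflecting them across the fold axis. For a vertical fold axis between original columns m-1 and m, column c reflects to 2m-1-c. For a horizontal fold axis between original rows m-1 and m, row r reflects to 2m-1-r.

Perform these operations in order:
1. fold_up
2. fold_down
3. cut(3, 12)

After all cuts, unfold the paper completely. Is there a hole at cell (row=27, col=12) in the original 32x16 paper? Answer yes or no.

Answer: yes

Derivation:
Op 1 fold_up: fold axis h@16; visible region now rows[0,16) x cols[0,16) = 16x16
Op 2 fold_down: fold axis h@8; visible region now rows[8,16) x cols[0,16) = 8x16
Op 3 cut(3, 12): punch at orig (11,12); cuts so far [(11, 12)]; region rows[8,16) x cols[0,16) = 8x16
Unfold 1 (reflect across h@8): 2 holes -> [(4, 12), (11, 12)]
Unfold 2 (reflect across h@16): 4 holes -> [(4, 12), (11, 12), (20, 12), (27, 12)]
Holes: [(4, 12), (11, 12), (20, 12), (27, 12)]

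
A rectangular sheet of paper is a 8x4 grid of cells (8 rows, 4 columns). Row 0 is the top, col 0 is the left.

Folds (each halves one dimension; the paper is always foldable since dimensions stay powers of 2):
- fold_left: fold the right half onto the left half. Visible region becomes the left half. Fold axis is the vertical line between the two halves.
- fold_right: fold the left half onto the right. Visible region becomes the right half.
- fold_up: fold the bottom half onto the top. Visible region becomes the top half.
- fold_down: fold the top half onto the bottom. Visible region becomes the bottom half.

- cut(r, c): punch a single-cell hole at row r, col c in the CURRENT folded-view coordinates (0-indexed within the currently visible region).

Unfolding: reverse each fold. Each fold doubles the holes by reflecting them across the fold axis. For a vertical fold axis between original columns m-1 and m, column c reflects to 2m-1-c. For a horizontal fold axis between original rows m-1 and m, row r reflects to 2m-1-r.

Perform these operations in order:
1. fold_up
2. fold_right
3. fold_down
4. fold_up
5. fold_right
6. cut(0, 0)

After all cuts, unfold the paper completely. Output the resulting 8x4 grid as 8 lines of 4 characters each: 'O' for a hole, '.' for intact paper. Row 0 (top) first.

Op 1 fold_up: fold axis h@4; visible region now rows[0,4) x cols[0,4) = 4x4
Op 2 fold_right: fold axis v@2; visible region now rows[0,4) x cols[2,4) = 4x2
Op 3 fold_down: fold axis h@2; visible region now rows[2,4) x cols[2,4) = 2x2
Op 4 fold_up: fold axis h@3; visible region now rows[2,3) x cols[2,4) = 1x2
Op 5 fold_right: fold axis v@3; visible region now rows[2,3) x cols[3,4) = 1x1
Op 6 cut(0, 0): punch at orig (2,3); cuts so far [(2, 3)]; region rows[2,3) x cols[3,4) = 1x1
Unfold 1 (reflect across v@3): 2 holes -> [(2, 2), (2, 3)]
Unfold 2 (reflect across h@3): 4 holes -> [(2, 2), (2, 3), (3, 2), (3, 3)]
Unfold 3 (reflect across h@2): 8 holes -> [(0, 2), (0, 3), (1, 2), (1, 3), (2, 2), (2, 3), (3, 2), (3, 3)]
Unfold 4 (reflect across v@2): 16 holes -> [(0, 0), (0, 1), (0, 2), (0, 3), (1, 0), (1, 1), (1, 2), (1, 3), (2, 0), (2, 1), (2, 2), (2, 3), (3, 0), (3, 1), (3, 2), (3, 3)]
Unfold 5 (reflect across h@4): 32 holes -> [(0, 0), (0, 1), (0, 2), (0, 3), (1, 0), (1, 1), (1, 2), (1, 3), (2, 0), (2, 1), (2, 2), (2, 3), (3, 0), (3, 1), (3, 2), (3, 3), (4, 0), (4, 1), (4, 2), (4, 3), (5, 0), (5, 1), (5, 2), (5, 3), (6, 0), (6, 1), (6, 2), (6, 3), (7, 0), (7, 1), (7, 2), (7, 3)]

Answer: OOOO
OOOO
OOOO
OOOO
OOOO
OOOO
OOOO
OOOO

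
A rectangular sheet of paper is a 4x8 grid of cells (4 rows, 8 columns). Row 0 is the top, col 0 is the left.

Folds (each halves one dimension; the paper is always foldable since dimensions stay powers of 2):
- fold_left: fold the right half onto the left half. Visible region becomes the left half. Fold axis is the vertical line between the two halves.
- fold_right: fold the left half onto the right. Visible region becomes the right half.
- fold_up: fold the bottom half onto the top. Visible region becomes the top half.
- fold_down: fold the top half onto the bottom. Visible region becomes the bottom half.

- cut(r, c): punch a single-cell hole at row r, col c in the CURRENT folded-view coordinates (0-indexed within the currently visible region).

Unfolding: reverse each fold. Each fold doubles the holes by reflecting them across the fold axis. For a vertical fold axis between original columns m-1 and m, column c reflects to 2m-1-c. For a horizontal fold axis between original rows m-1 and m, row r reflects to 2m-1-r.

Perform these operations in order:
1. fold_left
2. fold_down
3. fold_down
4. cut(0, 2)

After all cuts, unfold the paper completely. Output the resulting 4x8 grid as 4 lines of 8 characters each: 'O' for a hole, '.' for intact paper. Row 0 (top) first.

Answer: ..O..O..
..O..O..
..O..O..
..O..O..

Derivation:
Op 1 fold_left: fold axis v@4; visible region now rows[0,4) x cols[0,4) = 4x4
Op 2 fold_down: fold axis h@2; visible region now rows[2,4) x cols[0,4) = 2x4
Op 3 fold_down: fold axis h@3; visible region now rows[3,4) x cols[0,4) = 1x4
Op 4 cut(0, 2): punch at orig (3,2); cuts so far [(3, 2)]; region rows[3,4) x cols[0,4) = 1x4
Unfold 1 (reflect across h@3): 2 holes -> [(2, 2), (3, 2)]
Unfold 2 (reflect across h@2): 4 holes -> [(0, 2), (1, 2), (2, 2), (3, 2)]
Unfold 3 (reflect across v@4): 8 holes -> [(0, 2), (0, 5), (1, 2), (1, 5), (2, 2), (2, 5), (3, 2), (3, 5)]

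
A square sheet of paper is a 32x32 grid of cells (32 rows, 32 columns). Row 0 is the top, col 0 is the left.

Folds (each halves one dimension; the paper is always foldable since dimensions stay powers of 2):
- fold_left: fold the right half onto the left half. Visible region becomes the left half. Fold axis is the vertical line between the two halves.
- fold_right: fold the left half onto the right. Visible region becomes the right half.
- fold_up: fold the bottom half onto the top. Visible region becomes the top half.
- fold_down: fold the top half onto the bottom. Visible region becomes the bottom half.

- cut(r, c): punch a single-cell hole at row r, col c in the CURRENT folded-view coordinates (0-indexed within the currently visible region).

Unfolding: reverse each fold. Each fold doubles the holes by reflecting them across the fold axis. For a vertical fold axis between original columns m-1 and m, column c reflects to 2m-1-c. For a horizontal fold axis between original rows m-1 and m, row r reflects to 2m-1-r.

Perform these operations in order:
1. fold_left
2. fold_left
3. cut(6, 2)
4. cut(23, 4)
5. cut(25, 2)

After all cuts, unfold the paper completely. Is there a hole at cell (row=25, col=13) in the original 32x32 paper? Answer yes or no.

Op 1 fold_left: fold axis v@16; visible region now rows[0,32) x cols[0,16) = 32x16
Op 2 fold_left: fold axis v@8; visible region now rows[0,32) x cols[0,8) = 32x8
Op 3 cut(6, 2): punch at orig (6,2); cuts so far [(6, 2)]; region rows[0,32) x cols[0,8) = 32x8
Op 4 cut(23, 4): punch at orig (23,4); cuts so far [(6, 2), (23, 4)]; region rows[0,32) x cols[0,8) = 32x8
Op 5 cut(25, 2): punch at orig (25,2); cuts so far [(6, 2), (23, 4), (25, 2)]; region rows[0,32) x cols[0,8) = 32x8
Unfold 1 (reflect across v@8): 6 holes -> [(6, 2), (6, 13), (23, 4), (23, 11), (25, 2), (25, 13)]
Unfold 2 (reflect across v@16): 12 holes -> [(6, 2), (6, 13), (6, 18), (6, 29), (23, 4), (23, 11), (23, 20), (23, 27), (25, 2), (25, 13), (25, 18), (25, 29)]
Holes: [(6, 2), (6, 13), (6, 18), (6, 29), (23, 4), (23, 11), (23, 20), (23, 27), (25, 2), (25, 13), (25, 18), (25, 29)]

Answer: yes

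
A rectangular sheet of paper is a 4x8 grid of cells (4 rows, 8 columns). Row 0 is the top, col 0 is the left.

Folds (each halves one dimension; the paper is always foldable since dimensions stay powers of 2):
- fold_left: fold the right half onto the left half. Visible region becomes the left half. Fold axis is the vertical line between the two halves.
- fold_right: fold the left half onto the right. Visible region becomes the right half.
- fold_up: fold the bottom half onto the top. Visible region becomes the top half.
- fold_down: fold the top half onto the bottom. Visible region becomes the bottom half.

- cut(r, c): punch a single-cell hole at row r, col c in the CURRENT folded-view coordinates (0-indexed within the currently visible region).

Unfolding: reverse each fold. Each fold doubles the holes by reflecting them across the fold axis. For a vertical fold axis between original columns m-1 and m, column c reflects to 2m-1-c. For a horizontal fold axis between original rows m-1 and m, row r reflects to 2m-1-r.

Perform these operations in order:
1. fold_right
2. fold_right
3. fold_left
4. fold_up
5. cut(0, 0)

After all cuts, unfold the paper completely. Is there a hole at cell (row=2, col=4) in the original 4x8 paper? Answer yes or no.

Answer: no

Derivation:
Op 1 fold_right: fold axis v@4; visible region now rows[0,4) x cols[4,8) = 4x4
Op 2 fold_right: fold axis v@6; visible region now rows[0,4) x cols[6,8) = 4x2
Op 3 fold_left: fold axis v@7; visible region now rows[0,4) x cols[6,7) = 4x1
Op 4 fold_up: fold axis h@2; visible region now rows[0,2) x cols[6,7) = 2x1
Op 5 cut(0, 0): punch at orig (0,6); cuts so far [(0, 6)]; region rows[0,2) x cols[6,7) = 2x1
Unfold 1 (reflect across h@2): 2 holes -> [(0, 6), (3, 6)]
Unfold 2 (reflect across v@7): 4 holes -> [(0, 6), (0, 7), (3, 6), (3, 7)]
Unfold 3 (reflect across v@6): 8 holes -> [(0, 4), (0, 5), (0, 6), (0, 7), (3, 4), (3, 5), (3, 6), (3, 7)]
Unfold 4 (reflect across v@4): 16 holes -> [(0, 0), (0, 1), (0, 2), (0, 3), (0, 4), (0, 5), (0, 6), (0, 7), (3, 0), (3, 1), (3, 2), (3, 3), (3, 4), (3, 5), (3, 6), (3, 7)]
Holes: [(0, 0), (0, 1), (0, 2), (0, 3), (0, 4), (0, 5), (0, 6), (0, 7), (3, 0), (3, 1), (3, 2), (3, 3), (3, 4), (3, 5), (3, 6), (3, 7)]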